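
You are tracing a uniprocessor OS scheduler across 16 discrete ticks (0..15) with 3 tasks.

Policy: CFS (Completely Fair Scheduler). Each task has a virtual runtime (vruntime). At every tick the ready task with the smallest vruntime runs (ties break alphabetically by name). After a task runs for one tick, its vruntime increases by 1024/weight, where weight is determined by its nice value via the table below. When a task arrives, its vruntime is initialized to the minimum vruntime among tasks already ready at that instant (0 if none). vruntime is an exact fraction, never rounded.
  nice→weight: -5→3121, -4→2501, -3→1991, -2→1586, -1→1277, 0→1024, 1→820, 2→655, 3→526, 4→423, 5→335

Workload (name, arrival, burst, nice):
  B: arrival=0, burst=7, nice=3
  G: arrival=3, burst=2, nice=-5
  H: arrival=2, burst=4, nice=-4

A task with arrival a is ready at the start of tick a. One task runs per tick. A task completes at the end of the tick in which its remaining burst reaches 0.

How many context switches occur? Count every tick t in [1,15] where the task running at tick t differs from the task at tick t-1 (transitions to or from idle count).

t=0: vr[B=0] → run B
t=1: vr[B=512/263] → run B
t=2: vr[B=1024/263 H=1024/263] → run B
t=3: vr[B=1536/263 G=1024/263 H=1024/263] → run G
t=4: vr[B=1536/263 G=3465216/820823 H=1024/263] → run H
t=5: vr[B=1536/263 G=3465216/820823 H=2830336/657763] → run G
t=6: vr[B=1536/263 H=2830336/657763] → run H
t=7: vr[B=1536/263 H=3099648/657763] → run H
t=8: vr[B=1536/263 H=3368960/657763] → run H
t=9: vr[B=1536/263] → run B
t=10: vr[B=2048/263] → run B
t=11: vr[B=2560/263] → run B
t=12: vr[B=3072/263] → run B
t=13: (idle)
t=14: (idle)
t=15: (idle)

context switches = 6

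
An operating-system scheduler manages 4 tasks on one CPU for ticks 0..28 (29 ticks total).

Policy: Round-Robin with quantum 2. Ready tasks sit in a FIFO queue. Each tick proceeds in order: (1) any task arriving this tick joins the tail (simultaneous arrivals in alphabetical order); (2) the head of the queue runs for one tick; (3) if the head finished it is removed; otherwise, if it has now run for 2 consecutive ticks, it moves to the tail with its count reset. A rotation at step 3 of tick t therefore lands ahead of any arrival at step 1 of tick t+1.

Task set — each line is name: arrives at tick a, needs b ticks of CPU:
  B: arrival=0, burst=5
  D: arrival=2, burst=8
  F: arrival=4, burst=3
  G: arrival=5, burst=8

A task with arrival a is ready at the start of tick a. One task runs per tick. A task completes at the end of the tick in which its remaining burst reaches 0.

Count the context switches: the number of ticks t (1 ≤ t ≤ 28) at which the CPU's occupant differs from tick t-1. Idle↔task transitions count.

t=0: queue=[B] q_used=0 → run B
t=1: queue=[B] q_used=1 → run B
t=2: queue=[B,D] q_used=0 → run B
t=3: queue=[B,D] q_used=1 → run B
t=4: queue=[D,B,F] q_used=0 → run D
t=5: queue=[D,B,F,G] q_used=1 → run D
t=6: queue=[B,F,G,D] q_used=0 → run B
t=7: queue=[F,G,D] q_used=0 → run F
t=8: queue=[F,G,D] q_used=1 → run F
t=9: queue=[G,D,F] q_used=0 → run G
t=10: queue=[G,D,F] q_used=1 → run G
t=11: queue=[D,F,G] q_used=0 → run D
t=12: queue=[D,F,G] q_used=1 → run D
t=13: queue=[F,G,D] q_used=0 → run F
t=14: queue=[G,D] q_used=0 → run G
t=15: queue=[G,D] q_used=1 → run G
t=16: queue=[D,G] q_used=0 → run D
t=17: queue=[D,G] q_used=1 → run D
t=18: queue=[G,D] q_used=0 → run G
t=19: queue=[G,D] q_used=1 → run G
t=20: queue=[D,G] q_used=0 → run D
t=21: queue=[D,G] q_used=1 → run D
t=22: queue=[G] q_used=0 → run G
t=23: queue=[G] q_used=1 → run G
t=24: (idle)
t=25: (idle)
t=26: (idle)
t=27: (idle)
t=28: (idle)

context switches = 12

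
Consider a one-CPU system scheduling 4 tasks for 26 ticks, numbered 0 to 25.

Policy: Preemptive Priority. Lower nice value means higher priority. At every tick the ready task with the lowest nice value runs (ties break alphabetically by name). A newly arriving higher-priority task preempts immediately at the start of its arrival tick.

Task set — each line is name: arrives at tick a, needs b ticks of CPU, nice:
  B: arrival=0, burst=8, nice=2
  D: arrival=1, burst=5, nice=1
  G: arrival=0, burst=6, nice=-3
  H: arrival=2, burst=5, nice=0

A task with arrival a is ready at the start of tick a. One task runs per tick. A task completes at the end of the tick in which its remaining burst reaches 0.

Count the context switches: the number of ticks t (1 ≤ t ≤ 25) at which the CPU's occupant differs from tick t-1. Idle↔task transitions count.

context switches = 4

t=0: ready={B,G} → run G
t=1: ready={B,D,G} → run G
t=2: ready={B,D,G,H} → run G
t=3: ready={B,D,G,H} → run G
t=4: ready={B,D,G,H} → run G
t=5: ready={B,D,G,H} → run G
t=6: ready={B,D,H} → run H
t=7: ready={B,D,H} → run H
t=8: ready={B,D,H} → run H
t=9: ready={B,D,H} → run H
t=10: ready={B,D,H} → run H
t=11: ready={B,D} → run D
t=12: ready={B,D} → run D
t=13: ready={B,D} → run D
t=14: ready={B,D} → run D
t=15: ready={B,D} → run D
t=16: ready={B} → run B
t=17: ready={B} → run B
t=18: ready={B} → run B
t=19: ready={B} → run B
t=20: ready={B} → run B
t=21: ready={B} → run B
t=22: ready={B} → run B
t=23: ready={B} → run B
t=24: (idle)
t=25: (idle)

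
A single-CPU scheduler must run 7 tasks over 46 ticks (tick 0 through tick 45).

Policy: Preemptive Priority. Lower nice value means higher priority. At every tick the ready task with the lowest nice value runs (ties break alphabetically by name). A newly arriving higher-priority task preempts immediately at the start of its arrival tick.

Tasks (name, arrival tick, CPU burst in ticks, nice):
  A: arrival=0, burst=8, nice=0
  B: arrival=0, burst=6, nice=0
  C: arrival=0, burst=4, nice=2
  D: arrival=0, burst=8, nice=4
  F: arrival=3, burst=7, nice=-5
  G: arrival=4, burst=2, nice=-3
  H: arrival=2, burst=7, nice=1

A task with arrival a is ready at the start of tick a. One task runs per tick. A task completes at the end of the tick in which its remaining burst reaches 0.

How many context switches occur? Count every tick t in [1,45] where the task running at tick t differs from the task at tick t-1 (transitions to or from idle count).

t=0: ready={A,B,C,D} → run A
t=1: ready={A,B,C,D} → run A
t=2: ready={A,B,C,D,H} → run A
t=3: ready={A,B,C,D,F,H} → run F
t=4: ready={A,B,C,D,F,G,H} → run F
t=5: ready={A,B,C,D,F,G,H} → run F
t=6: ready={A,B,C,D,F,G,H} → run F
t=7: ready={A,B,C,D,F,G,H} → run F
t=8: ready={A,B,C,D,F,G,H} → run F
t=9: ready={A,B,C,D,F,G,H} → run F
t=10: ready={A,B,C,D,G,H} → run G
t=11: ready={A,B,C,D,G,H} → run G
t=12: ready={A,B,C,D,H} → run A
t=13: ready={A,B,C,D,H} → run A
t=14: ready={A,B,C,D,H} → run A
t=15: ready={A,B,C,D,H} → run A
t=16: ready={A,B,C,D,H} → run A
t=17: ready={B,C,D,H} → run B
t=18: ready={B,C,D,H} → run B
t=19: ready={B,C,D,H} → run B
t=20: ready={B,C,D,H} → run B
t=21: ready={B,C,D,H} → run B
t=22: ready={B,C,D,H} → run B
t=23: ready={C,D,H} → run H
t=24: ready={C,D,H} → run H
t=25: ready={C,D,H} → run H
t=26: ready={C,D,H} → run H
t=27: ready={C,D,H} → run H
t=28: ready={C,D,H} → run H
t=29: ready={C,D,H} → run H
t=30: ready={C,D} → run C
t=31: ready={C,D} → run C
t=32: ready={C,D} → run C
t=33: ready={C,D} → run C
t=34: ready={D} → run D
t=35: ready={D} → run D
t=36: ready={D} → run D
t=37: ready={D} → run D
t=38: ready={D} → run D
t=39: ready={D} → run D
t=40: ready={D} → run D
t=41: ready={D} → run D
t=42: (idle)
t=43: (idle)
t=44: (idle)
t=45: (idle)

context switches = 8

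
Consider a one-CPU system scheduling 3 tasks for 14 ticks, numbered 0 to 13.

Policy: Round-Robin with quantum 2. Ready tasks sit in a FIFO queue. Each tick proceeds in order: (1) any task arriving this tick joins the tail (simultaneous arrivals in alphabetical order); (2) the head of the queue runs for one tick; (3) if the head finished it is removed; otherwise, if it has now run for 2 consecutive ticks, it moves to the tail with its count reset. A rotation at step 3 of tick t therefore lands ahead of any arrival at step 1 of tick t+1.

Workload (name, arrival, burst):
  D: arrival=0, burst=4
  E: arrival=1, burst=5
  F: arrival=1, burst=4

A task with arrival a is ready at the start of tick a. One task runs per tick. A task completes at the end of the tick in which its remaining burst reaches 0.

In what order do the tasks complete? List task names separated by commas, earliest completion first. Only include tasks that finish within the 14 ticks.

completion order = D, F, E

t=0: queue=[D] q_used=0 → run D
t=1: queue=[D,E,F] q_used=1 → run D
t=2: queue=[E,F,D] q_used=0 → run E
t=3: queue=[E,F,D] q_used=1 → run E
t=4: queue=[F,D,E] q_used=0 → run F
t=5: queue=[F,D,E] q_used=1 → run F
t=6: queue=[D,E,F] q_used=0 → run D
t=7: queue=[D,E,F] q_used=1 → run D
t=8: queue=[E,F] q_used=0 → run E
t=9: queue=[E,F] q_used=1 → run E
t=10: queue=[F,E] q_used=0 → run F
t=11: queue=[F,E] q_used=1 → run F
t=12: queue=[E] q_used=0 → run E
t=13: (idle)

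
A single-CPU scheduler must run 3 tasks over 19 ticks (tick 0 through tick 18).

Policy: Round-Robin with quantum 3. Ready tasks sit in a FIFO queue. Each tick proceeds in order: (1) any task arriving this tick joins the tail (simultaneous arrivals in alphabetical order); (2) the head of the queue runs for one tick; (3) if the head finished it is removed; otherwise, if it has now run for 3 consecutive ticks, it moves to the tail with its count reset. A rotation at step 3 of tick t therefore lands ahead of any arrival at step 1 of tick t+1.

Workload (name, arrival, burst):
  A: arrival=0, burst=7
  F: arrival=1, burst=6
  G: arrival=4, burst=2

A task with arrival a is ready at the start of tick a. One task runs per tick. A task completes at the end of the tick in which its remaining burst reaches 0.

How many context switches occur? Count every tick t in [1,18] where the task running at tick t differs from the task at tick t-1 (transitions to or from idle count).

t=0: queue=[A] q_used=0 → run A
t=1: queue=[A,F] q_used=1 → run A
t=2: queue=[A,F] q_used=2 → run A
t=3: queue=[F,A] q_used=0 → run F
t=4: queue=[F,A,G] q_used=1 → run F
t=5: queue=[F,A,G] q_used=2 → run F
t=6: queue=[A,G,F] q_used=0 → run A
t=7: queue=[A,G,F] q_used=1 → run A
t=8: queue=[A,G,F] q_used=2 → run A
t=9: queue=[G,F,A] q_used=0 → run G
t=10: queue=[G,F,A] q_used=1 → run G
t=11: queue=[F,A] q_used=0 → run F
t=12: queue=[F,A] q_used=1 → run F
t=13: queue=[F,A] q_used=2 → run F
t=14: queue=[A] q_used=0 → run A
t=15: (idle)
t=16: (idle)
t=17: (idle)
t=18: (idle)

context switches = 6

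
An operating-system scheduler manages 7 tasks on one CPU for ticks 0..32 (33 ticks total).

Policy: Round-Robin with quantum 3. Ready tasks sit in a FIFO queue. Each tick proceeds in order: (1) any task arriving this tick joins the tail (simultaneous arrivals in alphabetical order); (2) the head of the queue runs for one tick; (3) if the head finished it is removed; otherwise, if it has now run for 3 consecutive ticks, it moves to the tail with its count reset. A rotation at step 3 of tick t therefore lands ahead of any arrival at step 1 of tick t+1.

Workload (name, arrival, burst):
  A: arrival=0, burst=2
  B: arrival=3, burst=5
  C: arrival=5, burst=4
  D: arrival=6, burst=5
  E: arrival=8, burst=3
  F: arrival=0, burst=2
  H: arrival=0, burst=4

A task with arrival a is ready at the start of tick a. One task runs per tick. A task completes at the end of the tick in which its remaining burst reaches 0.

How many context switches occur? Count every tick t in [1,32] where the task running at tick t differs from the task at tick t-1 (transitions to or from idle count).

t=0: queue=[A,F,H] q_used=0 → run A
t=1: queue=[A,F,H] q_used=1 → run A
t=2: queue=[F,H] q_used=0 → run F
t=3: queue=[F,H,B] q_used=1 → run F
t=4: queue=[H,B] q_used=0 → run H
t=5: queue=[H,B,C] q_used=1 → run H
t=6: queue=[H,B,C,D] q_used=2 → run H
t=7: queue=[B,C,D,H] q_used=0 → run B
t=8: queue=[B,C,D,H,E] q_used=1 → run B
t=9: queue=[B,C,D,H,E] q_used=2 → run B
t=10: queue=[C,D,H,E,B] q_used=0 → run C
t=11: queue=[C,D,H,E,B] q_used=1 → run C
t=12: queue=[C,D,H,E,B] q_used=2 → run C
t=13: queue=[D,H,E,B,C] q_used=0 → run D
t=14: queue=[D,H,E,B,C] q_used=1 → run D
t=15: queue=[D,H,E,B,C] q_used=2 → run D
t=16: queue=[H,E,B,C,D] q_used=0 → run H
t=17: queue=[E,B,C,D] q_used=0 → run E
t=18: queue=[E,B,C,D] q_used=1 → run E
t=19: queue=[E,B,C,D] q_used=2 → run E
t=20: queue=[B,C,D] q_used=0 → run B
t=21: queue=[B,C,D] q_used=1 → run B
t=22: queue=[C,D] q_used=0 → run C
t=23: queue=[D] q_used=0 → run D
t=24: queue=[D] q_used=1 → run D
t=25: (idle)
t=26: (idle)
t=27: (idle)
t=28: (idle)
t=29: (idle)
t=30: (idle)
t=31: (idle)
t=32: (idle)

context switches = 11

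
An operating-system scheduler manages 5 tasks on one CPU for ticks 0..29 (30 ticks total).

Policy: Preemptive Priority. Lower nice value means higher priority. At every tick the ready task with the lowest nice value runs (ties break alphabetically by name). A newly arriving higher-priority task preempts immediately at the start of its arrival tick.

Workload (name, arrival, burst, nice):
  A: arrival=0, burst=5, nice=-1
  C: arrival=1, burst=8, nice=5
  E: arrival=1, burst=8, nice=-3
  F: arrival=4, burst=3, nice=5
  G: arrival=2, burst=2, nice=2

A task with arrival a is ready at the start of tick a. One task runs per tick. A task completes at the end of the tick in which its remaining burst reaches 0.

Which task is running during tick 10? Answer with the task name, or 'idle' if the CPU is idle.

running at tick 10 = A

t=0: ready={A} → run A
t=1: ready={A,C,E} → run E
t=2: ready={A,C,E,G} → run E
t=3: ready={A,C,E,G} → run E
t=4: ready={A,C,E,F,G} → run E
t=5: ready={A,C,E,F,G} → run E
t=6: ready={A,C,E,F,G} → run E
t=7: ready={A,C,E,F,G} → run E
t=8: ready={A,C,E,F,G} → run E
t=9: ready={A,C,F,G} → run A
t=10: ready={A,C,F,G} → run A
t=11: ready={A,C,F,G} → run A
t=12: ready={A,C,F,G} → run A
t=13: ready={C,F,G} → run G
t=14: ready={C,F,G} → run G
t=15: ready={C,F} → run C
t=16: ready={C,F} → run C
t=17: ready={C,F} → run C
t=18: ready={C,F} → run C
t=19: ready={C,F} → run C
t=20: ready={C,F} → run C
t=21: ready={C,F} → run C
t=22: ready={C,F} → run C
t=23: ready={F} → run F
t=24: ready={F} → run F
t=25: ready={F} → run F
t=26: (idle)
t=27: (idle)
t=28: (idle)
t=29: (idle)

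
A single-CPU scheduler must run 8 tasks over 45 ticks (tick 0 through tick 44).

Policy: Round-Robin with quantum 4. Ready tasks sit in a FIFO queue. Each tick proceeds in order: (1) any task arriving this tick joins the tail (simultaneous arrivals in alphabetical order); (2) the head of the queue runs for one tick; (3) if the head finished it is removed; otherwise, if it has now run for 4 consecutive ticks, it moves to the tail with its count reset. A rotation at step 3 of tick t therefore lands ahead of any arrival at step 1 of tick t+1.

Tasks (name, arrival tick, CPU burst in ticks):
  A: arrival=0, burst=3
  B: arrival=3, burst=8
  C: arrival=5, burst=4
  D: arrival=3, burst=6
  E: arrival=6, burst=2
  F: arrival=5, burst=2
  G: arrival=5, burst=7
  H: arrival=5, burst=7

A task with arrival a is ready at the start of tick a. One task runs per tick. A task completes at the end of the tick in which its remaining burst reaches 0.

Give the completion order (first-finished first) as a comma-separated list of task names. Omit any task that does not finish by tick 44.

completion order = A, C, F, E, B, D, G, H

t=0: queue=[A] q_used=0 → run A
t=1: queue=[A] q_used=1 → run A
t=2: queue=[A] q_used=2 → run A
t=3: queue=[B,D] q_used=0 → run B
t=4: queue=[B,D] q_used=1 → run B
t=5: queue=[B,D,C,F,G,H] q_used=2 → run B
t=6: queue=[B,D,C,F,G,H,E] q_used=3 → run B
t=7: queue=[D,C,F,G,H,E,B] q_used=0 → run D
t=8: queue=[D,C,F,G,H,E,B] q_used=1 → run D
t=9: queue=[D,C,F,G,H,E,B] q_used=2 → run D
t=10: queue=[D,C,F,G,H,E,B] q_used=3 → run D
t=11: queue=[C,F,G,H,E,B,D] q_used=0 → run C
t=12: queue=[C,F,G,H,E,B,D] q_used=1 → run C
t=13: queue=[C,F,G,H,E,B,D] q_used=2 → run C
t=14: queue=[C,F,G,H,E,B,D] q_used=3 → run C
t=15: queue=[F,G,H,E,B,D] q_used=0 → run F
t=16: queue=[F,G,H,E,B,D] q_used=1 → run F
t=17: queue=[G,H,E,B,D] q_used=0 → run G
t=18: queue=[G,H,E,B,D] q_used=1 → run G
t=19: queue=[G,H,E,B,D] q_used=2 → run G
t=20: queue=[G,H,E,B,D] q_used=3 → run G
t=21: queue=[H,E,B,D,G] q_used=0 → run H
t=22: queue=[H,E,B,D,G] q_used=1 → run H
t=23: queue=[H,E,B,D,G] q_used=2 → run H
t=24: queue=[H,E,B,D,G] q_used=3 → run H
t=25: queue=[E,B,D,G,H] q_used=0 → run E
t=26: queue=[E,B,D,G,H] q_used=1 → run E
t=27: queue=[B,D,G,H] q_used=0 → run B
t=28: queue=[B,D,G,H] q_used=1 → run B
t=29: queue=[B,D,G,H] q_used=2 → run B
t=30: queue=[B,D,G,H] q_used=3 → run B
t=31: queue=[D,G,H] q_used=0 → run D
t=32: queue=[D,G,H] q_used=1 → run D
t=33: queue=[G,H] q_used=0 → run G
t=34: queue=[G,H] q_used=1 → run G
t=35: queue=[G,H] q_used=2 → run G
t=36: queue=[H] q_used=0 → run H
t=37: queue=[H] q_used=1 → run H
t=38: queue=[H] q_used=2 → run H
t=39: (idle)
t=40: (idle)
t=41: (idle)
t=42: (idle)
t=43: (idle)
t=44: (idle)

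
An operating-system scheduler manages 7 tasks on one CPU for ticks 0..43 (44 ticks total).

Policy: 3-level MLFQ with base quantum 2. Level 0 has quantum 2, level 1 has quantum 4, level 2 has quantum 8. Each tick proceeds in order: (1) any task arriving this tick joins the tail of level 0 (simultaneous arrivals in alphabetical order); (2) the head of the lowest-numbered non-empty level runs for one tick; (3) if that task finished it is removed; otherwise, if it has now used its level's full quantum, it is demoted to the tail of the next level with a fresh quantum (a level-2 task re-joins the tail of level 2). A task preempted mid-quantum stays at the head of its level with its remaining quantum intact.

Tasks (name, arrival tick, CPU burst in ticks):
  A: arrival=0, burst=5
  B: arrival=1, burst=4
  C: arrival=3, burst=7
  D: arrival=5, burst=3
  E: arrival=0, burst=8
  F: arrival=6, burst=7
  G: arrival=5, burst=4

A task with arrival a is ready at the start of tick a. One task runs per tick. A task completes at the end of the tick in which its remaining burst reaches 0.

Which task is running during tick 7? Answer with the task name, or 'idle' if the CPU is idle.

running at tick 7 = C

t=0: L0/L1/L2 = AE/-/- → run A
t=1: L0/L1/L2 = AEB/-/- → run A
t=2: L0/L1/L2 = EB/A/- → run E
t=3: L0/L1/L2 = EBC/A/- → run E
t=4: L0/L1/L2 = BC/AE/- → run B
t=5: L0/L1/L2 = BCDG/AE/- → run B
t=6: L0/L1/L2 = CDGF/AEB/- → run C
t=7: L0/L1/L2 = CDGF/AEB/- → run C
t=8: L0/L1/L2 = DGF/AEBC/- → run D
t=9: L0/L1/L2 = DGF/AEBC/- → run D
t=10: L0/L1/L2 = GF/AEBCD/- → run G
t=11: L0/L1/L2 = GF/AEBCD/- → run G
t=12: L0/L1/L2 = F/AEBCDG/- → run F
t=13: L0/L1/L2 = F/AEBCDG/- → run F
t=14: L0/L1/L2 = -/AEBCDGF/- → run A
t=15: L0/L1/L2 = -/AEBCDGF/- → run A
t=16: L0/L1/L2 = -/AEBCDGF/- → run A
t=17: L0/L1/L2 = -/EBCDGF/- → run E
t=18: L0/L1/L2 = -/EBCDGF/- → run E
t=19: L0/L1/L2 = -/EBCDGF/- → run E
t=20: L0/L1/L2 = -/EBCDGF/- → run E
t=21: L0/L1/L2 = -/BCDGF/E → run B
t=22: L0/L1/L2 = -/BCDGF/E → run B
t=23: L0/L1/L2 = -/CDGF/E → run C
t=24: L0/L1/L2 = -/CDGF/E → run C
t=25: L0/L1/L2 = -/CDGF/E → run C
t=26: L0/L1/L2 = -/CDGF/E → run C
t=27: L0/L1/L2 = -/DGF/EC → run D
t=28: L0/L1/L2 = -/GF/EC → run G
t=29: L0/L1/L2 = -/GF/EC → run G
t=30: L0/L1/L2 = -/F/EC → run F
t=31: L0/L1/L2 = -/F/EC → run F
t=32: L0/L1/L2 = -/F/EC → run F
t=33: L0/L1/L2 = -/F/EC → run F
t=34: L0/L1/L2 = -/-/ECF → run E
t=35: L0/L1/L2 = -/-/ECF → run E
t=36: L0/L1/L2 = -/-/CF → run C
t=37: L0/L1/L2 = -/-/F → run F
t=38: (idle)
t=39: (idle)
t=40: (idle)
t=41: (idle)
t=42: (idle)
t=43: (idle)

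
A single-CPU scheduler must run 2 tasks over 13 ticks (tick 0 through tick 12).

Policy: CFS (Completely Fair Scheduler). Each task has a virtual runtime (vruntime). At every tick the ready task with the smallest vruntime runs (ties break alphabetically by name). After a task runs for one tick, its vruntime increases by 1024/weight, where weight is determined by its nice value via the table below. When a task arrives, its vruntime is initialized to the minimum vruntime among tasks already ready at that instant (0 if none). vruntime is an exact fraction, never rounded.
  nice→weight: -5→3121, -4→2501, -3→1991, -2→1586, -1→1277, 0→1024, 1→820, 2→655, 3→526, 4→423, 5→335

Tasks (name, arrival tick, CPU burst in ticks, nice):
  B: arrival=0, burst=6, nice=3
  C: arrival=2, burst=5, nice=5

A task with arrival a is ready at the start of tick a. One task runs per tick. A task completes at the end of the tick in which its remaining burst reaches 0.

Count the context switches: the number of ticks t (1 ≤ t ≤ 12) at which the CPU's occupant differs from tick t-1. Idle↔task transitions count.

t=0: vr[B=0] → run B
t=1: vr[B=512/263] → run B
t=2: vr[B=1024/263 C=1024/263] → run B
t=3: vr[B=1536/263 C=1024/263] → run C
t=4: vr[B=1536/263 C=612352/88105] → run B
t=5: vr[B=2048/263 C=612352/88105] → run C
t=6: vr[B=2048/263 C=881664/88105] → run B
t=7: vr[B=2560/263 C=881664/88105] → run B
t=8: vr[C=881664/88105] → run C
t=9: vr[C=1150976/88105] → run C
t=10: vr[C=1420288/88105] → run C
t=11: (idle)
t=12: (idle)

context switches = 6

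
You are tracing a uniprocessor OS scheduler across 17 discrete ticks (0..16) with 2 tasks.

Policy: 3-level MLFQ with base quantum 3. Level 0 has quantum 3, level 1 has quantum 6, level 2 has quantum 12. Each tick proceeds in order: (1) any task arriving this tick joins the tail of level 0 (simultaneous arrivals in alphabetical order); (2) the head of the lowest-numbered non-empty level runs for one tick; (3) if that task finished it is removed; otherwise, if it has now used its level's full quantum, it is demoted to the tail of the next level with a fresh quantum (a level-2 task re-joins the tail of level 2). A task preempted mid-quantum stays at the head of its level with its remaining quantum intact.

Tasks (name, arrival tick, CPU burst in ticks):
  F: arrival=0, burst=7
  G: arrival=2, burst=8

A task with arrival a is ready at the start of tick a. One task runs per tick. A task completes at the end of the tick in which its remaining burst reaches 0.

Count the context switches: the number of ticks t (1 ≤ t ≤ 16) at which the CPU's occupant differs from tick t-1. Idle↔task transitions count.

t=0: L0/L1/L2 = F/-/- → run F
t=1: L0/L1/L2 = F/-/- → run F
t=2: L0/L1/L2 = FG/-/- → run F
t=3: L0/L1/L2 = G/F/- → run G
t=4: L0/L1/L2 = G/F/- → run G
t=5: L0/L1/L2 = G/F/- → run G
t=6: L0/L1/L2 = -/FG/- → run F
t=7: L0/L1/L2 = -/FG/- → run F
t=8: L0/L1/L2 = -/FG/- → run F
t=9: L0/L1/L2 = -/FG/- → run F
t=10: L0/L1/L2 = -/G/- → run G
t=11: L0/L1/L2 = -/G/- → run G
t=12: L0/L1/L2 = -/G/- → run G
t=13: L0/L1/L2 = -/G/- → run G
t=14: L0/L1/L2 = -/G/- → run G
t=15: (idle)
t=16: (idle)

context switches = 4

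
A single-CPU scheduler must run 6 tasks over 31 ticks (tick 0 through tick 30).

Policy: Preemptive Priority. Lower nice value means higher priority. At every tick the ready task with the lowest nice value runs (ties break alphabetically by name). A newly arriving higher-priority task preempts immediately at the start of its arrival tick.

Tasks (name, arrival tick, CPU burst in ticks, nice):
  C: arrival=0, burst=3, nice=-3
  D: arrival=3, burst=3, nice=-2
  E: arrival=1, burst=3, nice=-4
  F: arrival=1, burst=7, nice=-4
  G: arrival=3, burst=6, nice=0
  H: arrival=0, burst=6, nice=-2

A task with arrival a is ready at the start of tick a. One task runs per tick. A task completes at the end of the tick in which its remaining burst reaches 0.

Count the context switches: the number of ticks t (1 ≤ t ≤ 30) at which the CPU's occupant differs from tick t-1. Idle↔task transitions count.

t=0: ready={C,H} → run C
t=1: ready={C,E,F,H} → run E
t=2: ready={C,E,F,H} → run E
t=3: ready={C,D,E,F,G,H} → run E
t=4: ready={C,D,F,G,H} → run F
t=5: ready={C,D,F,G,H} → run F
t=6: ready={C,D,F,G,H} → run F
t=7: ready={C,D,F,G,H} → run F
t=8: ready={C,D,F,G,H} → run F
t=9: ready={C,D,F,G,H} → run F
t=10: ready={C,D,F,G,H} → run F
t=11: ready={C,D,G,H} → run C
t=12: ready={C,D,G,H} → run C
t=13: ready={D,G,H} → run D
t=14: ready={D,G,H} → run D
t=15: ready={D,G,H} → run D
t=16: ready={G,H} → run H
t=17: ready={G,H} → run H
t=18: ready={G,H} → run H
t=19: ready={G,H} → run H
t=20: ready={G,H} → run H
t=21: ready={G,H} → run H
t=22: ready={G} → run G
t=23: ready={G} → run G
t=24: ready={G} → run G
t=25: ready={G} → run G
t=26: ready={G} → run G
t=27: ready={G} → run G
t=28: (idle)
t=29: (idle)
t=30: (idle)

context switches = 7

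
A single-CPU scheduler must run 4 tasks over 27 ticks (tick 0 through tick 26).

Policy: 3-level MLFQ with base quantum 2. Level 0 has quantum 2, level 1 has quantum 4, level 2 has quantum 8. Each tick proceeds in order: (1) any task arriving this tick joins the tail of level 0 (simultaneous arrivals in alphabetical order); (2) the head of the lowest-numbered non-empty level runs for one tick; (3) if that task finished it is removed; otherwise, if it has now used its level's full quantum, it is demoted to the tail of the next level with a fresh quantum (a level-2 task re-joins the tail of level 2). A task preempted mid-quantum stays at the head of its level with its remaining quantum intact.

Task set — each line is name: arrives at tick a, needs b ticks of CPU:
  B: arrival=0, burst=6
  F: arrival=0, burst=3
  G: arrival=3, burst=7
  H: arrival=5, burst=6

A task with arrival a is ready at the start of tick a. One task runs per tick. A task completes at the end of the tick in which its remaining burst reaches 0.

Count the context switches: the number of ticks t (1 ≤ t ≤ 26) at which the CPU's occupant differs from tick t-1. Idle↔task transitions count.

t=0: L0/L1/L2 = BF/-/- → run B
t=1: L0/L1/L2 = BF/-/- → run B
t=2: L0/L1/L2 = F/B/- → run F
t=3: L0/L1/L2 = FG/B/- → run F
t=4: L0/L1/L2 = G/BF/- → run G
t=5: L0/L1/L2 = GH/BF/- → run G
t=6: L0/L1/L2 = H/BFG/- → run H
t=7: L0/L1/L2 = H/BFG/- → run H
t=8: L0/L1/L2 = -/BFGH/- → run B
t=9: L0/L1/L2 = -/BFGH/- → run B
t=10: L0/L1/L2 = -/BFGH/- → run B
t=11: L0/L1/L2 = -/BFGH/- → run B
t=12: L0/L1/L2 = -/FGH/- → run F
t=13: L0/L1/L2 = -/GH/- → run G
t=14: L0/L1/L2 = -/GH/- → run G
t=15: L0/L1/L2 = -/GH/- → run G
t=16: L0/L1/L2 = -/GH/- → run G
t=17: L0/L1/L2 = -/H/G → run H
t=18: L0/L1/L2 = -/H/G → run H
t=19: L0/L1/L2 = -/H/G → run H
t=20: L0/L1/L2 = -/H/G → run H
t=21: L0/L1/L2 = -/-/G → run G
t=22: (idle)
t=23: (idle)
t=24: (idle)
t=25: (idle)
t=26: (idle)

context switches = 9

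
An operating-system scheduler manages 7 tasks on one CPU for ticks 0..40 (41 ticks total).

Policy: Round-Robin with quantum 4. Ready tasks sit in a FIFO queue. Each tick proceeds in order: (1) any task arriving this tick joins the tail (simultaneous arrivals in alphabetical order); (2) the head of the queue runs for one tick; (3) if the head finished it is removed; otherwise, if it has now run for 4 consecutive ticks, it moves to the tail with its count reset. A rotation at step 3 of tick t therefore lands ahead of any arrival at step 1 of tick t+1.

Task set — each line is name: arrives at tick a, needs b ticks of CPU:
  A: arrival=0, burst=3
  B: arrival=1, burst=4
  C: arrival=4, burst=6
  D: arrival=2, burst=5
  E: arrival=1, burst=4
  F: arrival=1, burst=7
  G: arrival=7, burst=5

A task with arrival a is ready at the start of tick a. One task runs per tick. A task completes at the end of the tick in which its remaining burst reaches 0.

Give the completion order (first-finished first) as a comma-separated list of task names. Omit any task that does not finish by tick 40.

t=0: queue=[A] q_used=0 → run A
t=1: queue=[A,B,E,F] q_used=1 → run A
t=2: queue=[A,B,E,F,D] q_used=2 → run A
t=3: queue=[B,E,F,D] q_used=0 → run B
t=4: queue=[B,E,F,D,C] q_used=1 → run B
t=5: queue=[B,E,F,D,C] q_used=2 → run B
t=6: queue=[B,E,F,D,C] q_used=3 → run B
t=7: queue=[E,F,D,C,G] q_used=0 → run E
t=8: queue=[E,F,D,C,G] q_used=1 → run E
t=9: queue=[E,F,D,C,G] q_used=2 → run E
t=10: queue=[E,F,D,C,G] q_used=3 → run E
t=11: queue=[F,D,C,G] q_used=0 → run F
t=12: queue=[F,D,C,G] q_used=1 → run F
t=13: queue=[F,D,C,G] q_used=2 → run F
t=14: queue=[F,D,C,G] q_used=3 → run F
t=15: queue=[D,C,G,F] q_used=0 → run D
t=16: queue=[D,C,G,F] q_used=1 → run D
t=17: queue=[D,C,G,F] q_used=2 → run D
t=18: queue=[D,C,G,F] q_used=3 → run D
t=19: queue=[C,G,F,D] q_used=0 → run C
t=20: queue=[C,G,F,D] q_used=1 → run C
t=21: queue=[C,G,F,D] q_used=2 → run C
t=22: queue=[C,G,F,D] q_used=3 → run C
t=23: queue=[G,F,D,C] q_used=0 → run G
t=24: queue=[G,F,D,C] q_used=1 → run G
t=25: queue=[G,F,D,C] q_used=2 → run G
t=26: queue=[G,F,D,C] q_used=3 → run G
t=27: queue=[F,D,C,G] q_used=0 → run F
t=28: queue=[F,D,C,G] q_used=1 → run F
t=29: queue=[F,D,C,G] q_used=2 → run F
t=30: queue=[D,C,G] q_used=0 → run D
t=31: queue=[C,G] q_used=0 → run C
t=32: queue=[C,G] q_used=1 → run C
t=33: queue=[G] q_used=0 → run G
t=34: (idle)
t=35: (idle)
t=36: (idle)
t=37: (idle)
t=38: (idle)
t=39: (idle)
t=40: (idle)

completion order = A, B, E, F, D, C, G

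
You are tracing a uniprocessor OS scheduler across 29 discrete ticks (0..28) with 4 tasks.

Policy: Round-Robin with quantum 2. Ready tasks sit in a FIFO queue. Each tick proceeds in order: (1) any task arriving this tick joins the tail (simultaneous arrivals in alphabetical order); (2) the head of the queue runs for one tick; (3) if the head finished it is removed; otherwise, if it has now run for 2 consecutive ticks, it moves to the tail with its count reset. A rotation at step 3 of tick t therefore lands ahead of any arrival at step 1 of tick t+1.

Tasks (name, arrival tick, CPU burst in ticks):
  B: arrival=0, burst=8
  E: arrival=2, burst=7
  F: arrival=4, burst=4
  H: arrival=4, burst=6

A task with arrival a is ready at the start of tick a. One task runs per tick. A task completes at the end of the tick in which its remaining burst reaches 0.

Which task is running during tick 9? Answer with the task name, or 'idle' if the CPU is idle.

t=0: queue=[B] q_used=0 → run B
t=1: queue=[B] q_used=1 → run B
t=2: queue=[B,E] q_used=0 → run B
t=3: queue=[B,E] q_used=1 → run B
t=4: queue=[E,B,F,H] q_used=0 → run E
t=5: queue=[E,B,F,H] q_used=1 → run E
t=6: queue=[B,F,H,E] q_used=0 → run B
t=7: queue=[B,F,H,E] q_used=1 → run B
t=8: queue=[F,H,E,B] q_used=0 → run F
t=9: queue=[F,H,E,B] q_used=1 → run F
t=10: queue=[H,E,B,F] q_used=0 → run H
t=11: queue=[H,E,B,F] q_used=1 → run H
t=12: queue=[E,B,F,H] q_used=0 → run E
t=13: queue=[E,B,F,H] q_used=1 → run E
t=14: queue=[B,F,H,E] q_used=0 → run B
t=15: queue=[B,F,H,E] q_used=1 → run B
t=16: queue=[F,H,E] q_used=0 → run F
t=17: queue=[F,H,E] q_used=1 → run F
t=18: queue=[H,E] q_used=0 → run H
t=19: queue=[H,E] q_used=1 → run H
t=20: queue=[E,H] q_used=0 → run E
t=21: queue=[E,H] q_used=1 → run E
t=22: queue=[H,E] q_used=0 → run H
t=23: queue=[H,E] q_used=1 → run H
t=24: queue=[E] q_used=0 → run E
t=25: (idle)
t=26: (idle)
t=27: (idle)
t=28: (idle)

running at tick 9 = F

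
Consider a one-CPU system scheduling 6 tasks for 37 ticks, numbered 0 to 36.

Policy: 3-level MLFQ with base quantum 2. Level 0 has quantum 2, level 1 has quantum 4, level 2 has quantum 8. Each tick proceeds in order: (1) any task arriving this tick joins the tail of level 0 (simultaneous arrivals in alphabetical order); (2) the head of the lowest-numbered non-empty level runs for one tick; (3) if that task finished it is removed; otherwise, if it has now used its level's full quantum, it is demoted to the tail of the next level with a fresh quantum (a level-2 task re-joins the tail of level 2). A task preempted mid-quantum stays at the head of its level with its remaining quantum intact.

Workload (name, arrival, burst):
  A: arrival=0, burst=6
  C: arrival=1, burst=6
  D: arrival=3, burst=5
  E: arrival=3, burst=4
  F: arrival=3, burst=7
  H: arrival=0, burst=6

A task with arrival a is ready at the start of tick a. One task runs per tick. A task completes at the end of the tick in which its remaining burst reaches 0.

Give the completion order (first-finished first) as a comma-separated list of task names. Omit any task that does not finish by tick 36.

t=0: L0/L1/L2 = AH/-/- → run A
t=1: L0/L1/L2 = AHC/-/- → run A
t=2: L0/L1/L2 = HC/A/- → run H
t=3: L0/L1/L2 = HCDEF/A/- → run H
t=4: L0/L1/L2 = CDEF/AH/- → run C
t=5: L0/L1/L2 = CDEF/AH/- → run C
t=6: L0/L1/L2 = DEF/AHC/- → run D
t=7: L0/L1/L2 = DEF/AHC/- → run D
t=8: L0/L1/L2 = EF/AHCD/- → run E
t=9: L0/L1/L2 = EF/AHCD/- → run E
t=10: L0/L1/L2 = F/AHCDE/- → run F
t=11: L0/L1/L2 = F/AHCDE/- → run F
t=12: L0/L1/L2 = -/AHCDEF/- → run A
t=13: L0/L1/L2 = -/AHCDEF/- → run A
t=14: L0/L1/L2 = -/AHCDEF/- → run A
t=15: L0/L1/L2 = -/AHCDEF/- → run A
t=16: L0/L1/L2 = -/HCDEF/- → run H
t=17: L0/L1/L2 = -/HCDEF/- → run H
t=18: L0/L1/L2 = -/HCDEF/- → run H
t=19: L0/L1/L2 = -/HCDEF/- → run H
t=20: L0/L1/L2 = -/CDEF/- → run C
t=21: L0/L1/L2 = -/CDEF/- → run C
t=22: L0/L1/L2 = -/CDEF/- → run C
t=23: L0/L1/L2 = -/CDEF/- → run C
t=24: L0/L1/L2 = -/DEF/- → run D
t=25: L0/L1/L2 = -/DEF/- → run D
t=26: L0/L1/L2 = -/DEF/- → run D
t=27: L0/L1/L2 = -/EF/- → run E
t=28: L0/L1/L2 = -/EF/- → run E
t=29: L0/L1/L2 = -/F/- → run F
t=30: L0/L1/L2 = -/F/- → run F
t=31: L0/L1/L2 = -/F/- → run F
t=32: L0/L1/L2 = -/F/- → run F
t=33: L0/L1/L2 = -/-/F → run F
t=34: (idle)
t=35: (idle)
t=36: (idle)

completion order = A, H, C, D, E, F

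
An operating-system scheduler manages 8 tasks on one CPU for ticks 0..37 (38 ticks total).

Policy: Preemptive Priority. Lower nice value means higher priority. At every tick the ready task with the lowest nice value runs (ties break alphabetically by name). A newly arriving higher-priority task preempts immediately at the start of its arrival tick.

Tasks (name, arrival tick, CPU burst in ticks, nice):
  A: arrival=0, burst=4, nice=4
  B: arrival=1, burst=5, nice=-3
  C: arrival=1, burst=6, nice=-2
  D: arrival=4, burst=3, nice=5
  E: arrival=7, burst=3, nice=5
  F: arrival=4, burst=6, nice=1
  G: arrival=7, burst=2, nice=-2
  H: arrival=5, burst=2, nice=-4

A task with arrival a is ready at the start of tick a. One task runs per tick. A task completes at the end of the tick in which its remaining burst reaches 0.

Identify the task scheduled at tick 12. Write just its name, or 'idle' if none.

running at tick 12 = C

t=0: ready={A} → run A
t=1: ready={A,B,C} → run B
t=2: ready={A,B,C} → run B
t=3: ready={A,B,C} → run B
t=4: ready={A,B,C,D,F} → run B
t=5: ready={A,B,C,D,F,H} → run H
t=6: ready={A,B,C,D,F,H} → run H
t=7: ready={A,B,C,D,E,F,G} → run B
t=8: ready={A,C,D,E,F,G} → run C
t=9: ready={A,C,D,E,F,G} → run C
t=10: ready={A,C,D,E,F,G} → run C
t=11: ready={A,C,D,E,F,G} → run C
t=12: ready={A,C,D,E,F,G} → run C
t=13: ready={A,C,D,E,F,G} → run C
t=14: ready={A,D,E,F,G} → run G
t=15: ready={A,D,E,F,G} → run G
t=16: ready={A,D,E,F} → run F
t=17: ready={A,D,E,F} → run F
t=18: ready={A,D,E,F} → run F
t=19: ready={A,D,E,F} → run F
t=20: ready={A,D,E,F} → run F
t=21: ready={A,D,E,F} → run F
t=22: ready={A,D,E} → run A
t=23: ready={A,D,E} → run A
t=24: ready={A,D,E} → run A
t=25: ready={D,E} → run D
t=26: ready={D,E} → run D
t=27: ready={D,E} → run D
t=28: ready={E} → run E
t=29: ready={E} → run E
t=30: ready={E} → run E
t=31: (idle)
t=32: (idle)
t=33: (idle)
t=34: (idle)
t=35: (idle)
t=36: (idle)
t=37: (idle)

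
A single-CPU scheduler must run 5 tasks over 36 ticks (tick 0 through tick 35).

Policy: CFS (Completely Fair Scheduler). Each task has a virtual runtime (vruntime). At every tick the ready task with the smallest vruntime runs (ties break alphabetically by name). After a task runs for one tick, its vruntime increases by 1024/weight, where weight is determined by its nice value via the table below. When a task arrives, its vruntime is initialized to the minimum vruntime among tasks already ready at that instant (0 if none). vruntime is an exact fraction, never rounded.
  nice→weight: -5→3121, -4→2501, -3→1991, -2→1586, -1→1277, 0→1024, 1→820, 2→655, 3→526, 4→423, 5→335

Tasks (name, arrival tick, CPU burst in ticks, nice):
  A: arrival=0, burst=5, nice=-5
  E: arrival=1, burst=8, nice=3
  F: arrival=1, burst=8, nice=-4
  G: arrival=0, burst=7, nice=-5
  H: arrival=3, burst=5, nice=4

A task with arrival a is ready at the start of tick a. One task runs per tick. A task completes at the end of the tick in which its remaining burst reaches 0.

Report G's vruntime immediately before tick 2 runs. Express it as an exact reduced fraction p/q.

t=0: vr[A=0 G=0] → run A
t=1: vr[A=1024/3121 E=0 F=0 G=0] → run E
t=2: vr[A=1024/3121 E=512/263 F=0 G=0] → run F
t=3: vr[A=1024/3121 E=512/263 F=1024/2501 G=0 H=0] → run G
t=4: vr[A=1024/3121 E=512/263 F=1024/2501 G=1024/3121 H=0] → run H
t=5: vr[A=1024/3121 E=512/263 F=1024/2501 G=1024/3121 H=1024/423] → run A
t=6: vr[A=2048/3121 E=512/263 F=1024/2501 G=1024/3121 H=1024/423] → run G
t=7: vr[A=2048/3121 E=512/263 F=1024/2501 G=2048/3121 H=1024/423] → run F
t=8: vr[A=2048/3121 E=512/263 F=2048/2501 G=2048/3121 H=1024/423] → run A
t=9: vr[A=3072/3121 E=512/263 F=2048/2501 G=2048/3121 H=1024/423] → run G
t=10: vr[A=3072/3121 E=512/263 F=2048/2501 G=3072/3121 H=1024/423] → run F
t=11: vr[A=3072/3121 E=512/263 F=3072/2501 G=3072/3121 H=1024/423] → run A
t=12: vr[A=4096/3121 E=512/263 F=3072/2501 G=3072/3121 H=1024/423] → run G
t=13: vr[A=4096/3121 E=512/263 F=3072/2501 G=4096/3121 H=1024/423] → run F
t=14: vr[A=4096/3121 E=512/263 F=4096/2501 G=4096/3121 H=1024/423] → run A
t=15: vr[E=512/263 F=4096/2501 G=4096/3121 H=1024/423] → run G
t=16: vr[E=512/263 F=4096/2501 G=5120/3121 H=1024/423] → run F
t=17: vr[E=512/263 F=5120/2501 G=5120/3121 H=1024/423] → run G
t=18: vr[E=512/263 F=5120/2501 G=6144/3121 H=1024/423] → run E
t=19: vr[E=1024/263 F=5120/2501 G=6144/3121 H=1024/423] → run G
t=20: vr[E=1024/263 F=5120/2501 H=1024/423] → run F
t=21: vr[E=1024/263 F=6144/2501 H=1024/423] → run H
t=22: vr[E=1024/263 F=6144/2501 H=2048/423] → run F
t=23: vr[E=1024/263 F=7168/2501 H=2048/423] → run F
t=24: vr[E=1024/263 H=2048/423] → run E
t=25: vr[E=1536/263 H=2048/423] → run H
t=26: vr[E=1536/263 H=1024/141] → run E
t=27: vr[E=2048/263 H=1024/141] → run H
t=28: vr[E=2048/263 H=4096/423] → run E
t=29: vr[E=2560/263 H=4096/423] → run H
t=30: vr[E=2560/263] → run E
t=31: vr[E=3072/263] → run E
t=32: vr[E=3584/263] → run E
t=33: (idle)
t=34: (idle)
t=35: (idle)

vruntime(G, start of tick 2) = 0/1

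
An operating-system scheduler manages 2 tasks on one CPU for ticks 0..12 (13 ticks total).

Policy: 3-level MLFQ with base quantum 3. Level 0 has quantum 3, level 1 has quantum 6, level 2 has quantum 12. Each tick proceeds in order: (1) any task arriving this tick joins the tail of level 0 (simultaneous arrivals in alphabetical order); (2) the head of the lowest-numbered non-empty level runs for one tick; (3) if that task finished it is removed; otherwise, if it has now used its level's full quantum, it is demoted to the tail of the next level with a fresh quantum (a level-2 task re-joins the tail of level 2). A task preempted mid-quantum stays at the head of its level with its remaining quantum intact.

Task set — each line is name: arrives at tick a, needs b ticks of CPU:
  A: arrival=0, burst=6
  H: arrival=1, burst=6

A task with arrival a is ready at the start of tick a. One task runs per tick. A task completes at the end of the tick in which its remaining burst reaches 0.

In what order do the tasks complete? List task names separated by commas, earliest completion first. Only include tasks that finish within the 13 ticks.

t=0: L0/L1/L2 = A/-/- → run A
t=1: L0/L1/L2 = AH/-/- → run A
t=2: L0/L1/L2 = AH/-/- → run A
t=3: L0/L1/L2 = H/A/- → run H
t=4: L0/L1/L2 = H/A/- → run H
t=5: L0/L1/L2 = H/A/- → run H
t=6: L0/L1/L2 = -/AH/- → run A
t=7: L0/L1/L2 = -/AH/- → run A
t=8: L0/L1/L2 = -/AH/- → run A
t=9: L0/L1/L2 = -/H/- → run H
t=10: L0/L1/L2 = -/H/- → run H
t=11: L0/L1/L2 = -/H/- → run H
t=12: (idle)

completion order = A, H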